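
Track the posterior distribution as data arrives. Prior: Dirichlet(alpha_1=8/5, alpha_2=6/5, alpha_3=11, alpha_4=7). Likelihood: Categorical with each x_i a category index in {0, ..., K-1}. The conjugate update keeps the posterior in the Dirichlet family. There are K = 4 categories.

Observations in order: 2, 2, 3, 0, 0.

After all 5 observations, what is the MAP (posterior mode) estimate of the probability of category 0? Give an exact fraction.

13/109

obs 1: x=2 → posterior Dirichlet(8/5, 6/5, 12, 7)
obs 2: x=2 → posterior Dirichlet(8/5, 6/5, 13, 7)
obs 3: x=3 → posterior Dirichlet(8/5, 6/5, 13, 8)
obs 4: x=0 → posterior Dirichlet(13/5, 6/5, 13, 8)
obs 5: x=0 → posterior Dirichlet(18/5, 6/5, 13, 8)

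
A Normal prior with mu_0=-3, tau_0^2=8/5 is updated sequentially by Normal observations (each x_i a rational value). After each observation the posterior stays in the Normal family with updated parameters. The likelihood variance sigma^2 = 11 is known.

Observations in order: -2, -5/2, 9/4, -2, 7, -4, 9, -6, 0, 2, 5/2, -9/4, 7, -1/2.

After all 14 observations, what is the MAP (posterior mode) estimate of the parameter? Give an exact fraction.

obs 1: x=-2 → posterior Normal(-181/63, 88/63)
obs 2: x=-5/2 → posterior Normal(-201/71, 88/71)
obs 3: x=9/4 → posterior Normal(-183/79, 88/79)
obs 4: x=-2 → posterior Normal(-199/87, 88/87)
obs 5: x=7 → posterior Normal(-143/95, 88/95)
obs 6: x=-4 → posterior Normal(-175/103, 88/103)
obs 7: x=9 → posterior Normal(-103/111, 88/111)
obs 8: x=-6 → posterior Normal(-151/119, 88/119)
obs 9: x=0 → posterior Normal(-151/127, 88/127)
obs 10: x=2 → posterior Normal(-1, 88/135)
obs 11: x=5/2 → posterior Normal(-115/143, 8/13)
obs 12: x=-9/4 → posterior Normal(-133/151, 88/151)
obs 13: x=7 → posterior Normal(-77/159, 88/159)
obs 14: x=-1/2 → posterior Normal(-81/167, 88/167)

-81/167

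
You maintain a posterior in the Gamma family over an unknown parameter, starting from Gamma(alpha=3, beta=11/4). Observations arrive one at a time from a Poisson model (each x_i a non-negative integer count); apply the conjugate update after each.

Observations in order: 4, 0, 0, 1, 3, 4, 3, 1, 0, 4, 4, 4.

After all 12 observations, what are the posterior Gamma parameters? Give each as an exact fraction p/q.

obs 1: x=4 → posterior Gamma(7, 15/4)
obs 2: x=0 → posterior Gamma(7, 19/4)
obs 3: x=0 → posterior Gamma(7, 23/4)
obs 4: x=1 → posterior Gamma(8, 27/4)
obs 5: x=3 → posterior Gamma(11, 31/4)
obs 6: x=4 → posterior Gamma(15, 35/4)
obs 7: x=3 → posterior Gamma(18, 39/4)
obs 8: x=1 → posterior Gamma(19, 43/4)
obs 9: x=0 → posterior Gamma(19, 47/4)
obs 10: x=4 → posterior Gamma(23, 51/4)
obs 11: x=4 → posterior Gamma(27, 55/4)
obs 12: x=4 → posterior Gamma(31, 59/4)

alpha=31, beta=59/4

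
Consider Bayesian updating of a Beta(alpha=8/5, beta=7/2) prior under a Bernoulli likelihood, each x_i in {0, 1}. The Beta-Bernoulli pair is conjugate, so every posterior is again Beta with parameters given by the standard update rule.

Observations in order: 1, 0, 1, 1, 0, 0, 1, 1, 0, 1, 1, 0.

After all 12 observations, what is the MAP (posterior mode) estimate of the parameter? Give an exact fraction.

76/151

obs 1: x=1 → posterior Beta(13/5, 7/2)
obs 2: x=0 → posterior Beta(13/5, 9/2)
obs 3: x=1 → posterior Beta(18/5, 9/2)
obs 4: x=1 → posterior Beta(23/5, 9/2)
obs 5: x=0 → posterior Beta(23/5, 11/2)
obs 6: x=0 → posterior Beta(23/5, 13/2)
obs 7: x=1 → posterior Beta(28/5, 13/2)
obs 8: x=1 → posterior Beta(33/5, 13/2)
obs 9: x=0 → posterior Beta(33/5, 15/2)
obs 10: x=1 → posterior Beta(38/5, 15/2)
obs 11: x=1 → posterior Beta(43/5, 15/2)
obs 12: x=0 → posterior Beta(43/5, 17/2)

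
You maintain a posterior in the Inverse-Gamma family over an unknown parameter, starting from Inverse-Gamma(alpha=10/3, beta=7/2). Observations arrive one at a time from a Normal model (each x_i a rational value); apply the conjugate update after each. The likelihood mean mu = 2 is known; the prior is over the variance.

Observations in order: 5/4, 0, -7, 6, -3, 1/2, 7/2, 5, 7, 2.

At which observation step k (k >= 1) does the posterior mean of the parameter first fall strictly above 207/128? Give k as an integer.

k = 2

obs 1: x=5/4 → posterior Inverse-Gamma(23/6, 121/32)
obs 2: x=0 → posterior Inverse-Gamma(13/3, 185/32)
obs 3: x=-7 → posterior Inverse-Gamma(29/6, 1481/32)
obs 4: x=6 → posterior Inverse-Gamma(16/3, 1737/32)
obs 5: x=-3 → posterior Inverse-Gamma(35/6, 2137/32)
obs 6: x=1/2 → posterior Inverse-Gamma(19/3, 2173/32)
obs 7: x=7/2 → posterior Inverse-Gamma(41/6, 2209/32)
obs 8: x=5 → posterior Inverse-Gamma(22/3, 2353/32)
obs 9: x=7 → posterior Inverse-Gamma(47/6, 2753/32)
obs 10: x=2 → posterior Inverse-Gamma(25/3, 2753/32)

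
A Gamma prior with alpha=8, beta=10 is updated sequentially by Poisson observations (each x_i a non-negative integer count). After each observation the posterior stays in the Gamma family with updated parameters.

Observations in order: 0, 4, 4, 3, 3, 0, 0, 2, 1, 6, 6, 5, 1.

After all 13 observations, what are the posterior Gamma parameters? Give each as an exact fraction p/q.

obs 1: x=0 → posterior Gamma(8, 11)
obs 2: x=4 → posterior Gamma(12, 12)
obs 3: x=4 → posterior Gamma(16, 13)
obs 4: x=3 → posterior Gamma(19, 14)
obs 5: x=3 → posterior Gamma(22, 15)
obs 6: x=0 → posterior Gamma(22, 16)
obs 7: x=0 → posterior Gamma(22, 17)
obs 8: x=2 → posterior Gamma(24, 18)
obs 9: x=1 → posterior Gamma(25, 19)
obs 10: x=6 → posterior Gamma(31, 20)
obs 11: x=6 → posterior Gamma(37, 21)
obs 12: x=5 → posterior Gamma(42, 22)
obs 13: x=1 → posterior Gamma(43, 23)

alpha=43, beta=23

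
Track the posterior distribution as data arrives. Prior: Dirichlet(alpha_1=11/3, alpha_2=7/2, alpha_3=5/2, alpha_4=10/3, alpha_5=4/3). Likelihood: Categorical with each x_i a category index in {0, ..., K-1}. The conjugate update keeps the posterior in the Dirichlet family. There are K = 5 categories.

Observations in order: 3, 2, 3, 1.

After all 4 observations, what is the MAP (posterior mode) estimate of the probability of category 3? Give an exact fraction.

13/40

obs 1: x=3 → posterior Dirichlet(11/3, 7/2, 5/2, 13/3, 4/3)
obs 2: x=2 → posterior Dirichlet(11/3, 7/2, 7/2, 13/3, 4/3)
obs 3: x=3 → posterior Dirichlet(11/3, 7/2, 7/2, 16/3, 4/3)
obs 4: x=1 → posterior Dirichlet(11/3, 9/2, 7/2, 16/3, 4/3)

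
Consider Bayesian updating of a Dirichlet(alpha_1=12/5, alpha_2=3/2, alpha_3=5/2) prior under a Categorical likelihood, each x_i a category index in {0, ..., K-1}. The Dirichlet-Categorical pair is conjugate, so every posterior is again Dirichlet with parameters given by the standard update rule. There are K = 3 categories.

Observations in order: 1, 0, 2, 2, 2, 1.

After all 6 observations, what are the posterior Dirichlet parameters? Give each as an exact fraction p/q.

alpha_1=17/5, alpha_2=7/2, alpha_3=11/2

obs 1: x=1 → posterior Dirichlet(12/5, 5/2, 5/2)
obs 2: x=0 → posterior Dirichlet(17/5, 5/2, 5/2)
obs 3: x=2 → posterior Dirichlet(17/5, 5/2, 7/2)
obs 4: x=2 → posterior Dirichlet(17/5, 5/2, 9/2)
obs 5: x=2 → posterior Dirichlet(17/5, 5/2, 11/2)
obs 6: x=1 → posterior Dirichlet(17/5, 7/2, 11/2)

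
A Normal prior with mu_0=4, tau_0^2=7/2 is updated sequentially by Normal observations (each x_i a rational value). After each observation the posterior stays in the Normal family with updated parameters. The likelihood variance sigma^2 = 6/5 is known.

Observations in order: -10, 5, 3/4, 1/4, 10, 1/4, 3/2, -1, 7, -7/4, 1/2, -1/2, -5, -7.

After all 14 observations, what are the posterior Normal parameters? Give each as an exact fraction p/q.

obs 1: x=-10 → posterior Normal(-302/47, 42/47)
obs 2: x=5 → posterior Normal(-127/82, 21/41)
obs 3: x=3/4 → posterior Normal(-31/36, 14/39)
obs 4: x=1/4 → posterior Normal(-23/38, 21/76)
obs 5: x=10 → posterior Normal(258/187, 42/187)
obs 6: x=1/4 → posterior Normal(1067/888, 7/37)
obs 7: x=3/2 → posterior Normal(1277/1028, 42/257)
obs 8: x=-1 → posterior Normal(1137/1168, 21/146)
obs 9: x=7 → posterior Normal(2117/1308, 14/109)
obs 10: x=-7/4 → posterior Normal(234/181, 21/181)
obs 11: x=1/2 → posterior Normal(971/794, 42/397)
obs 12: x=-1/2 → posterior Normal(13/12, 7/72)
obs 13: x=-5 → posterior Normal(293/467, 42/467)
obs 14: x=-7 → posterior Normal(24/251, 21/251)

mu_0=24/251, tau_0^2=21/251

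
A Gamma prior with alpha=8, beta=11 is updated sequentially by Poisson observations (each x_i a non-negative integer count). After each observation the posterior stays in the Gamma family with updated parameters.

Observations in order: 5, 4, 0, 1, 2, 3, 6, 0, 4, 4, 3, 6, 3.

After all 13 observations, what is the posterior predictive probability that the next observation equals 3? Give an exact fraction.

35562791640029014349044246787874432406184956178325454554002450748014592/197215226305252951352932141320696557418301608777255751192569732666015625

obs 1: x=5 → posterior Gamma(13, 12)
obs 2: x=4 → posterior Gamma(17, 13)
obs 3: x=0 → posterior Gamma(17, 14)
obs 4: x=1 → posterior Gamma(18, 15)
obs 5: x=2 → posterior Gamma(20, 16)
obs 6: x=3 → posterior Gamma(23, 17)
obs 7: x=6 → posterior Gamma(29, 18)
obs 8: x=0 → posterior Gamma(29, 19)
obs 9: x=4 → posterior Gamma(33, 20)
obs 10: x=4 → posterior Gamma(37, 21)
obs 11: x=3 → posterior Gamma(40, 22)
obs 12: x=6 → posterior Gamma(46, 23)
obs 13: x=3 → posterior Gamma(49, 24)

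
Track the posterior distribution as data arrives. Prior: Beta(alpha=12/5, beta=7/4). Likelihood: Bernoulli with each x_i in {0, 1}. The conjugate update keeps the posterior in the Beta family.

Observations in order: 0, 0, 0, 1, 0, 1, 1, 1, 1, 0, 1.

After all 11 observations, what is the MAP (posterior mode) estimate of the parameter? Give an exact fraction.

148/263

obs 1: x=0 → posterior Beta(12/5, 11/4)
obs 2: x=0 → posterior Beta(12/5, 15/4)
obs 3: x=0 → posterior Beta(12/5, 19/4)
obs 4: x=1 → posterior Beta(17/5, 19/4)
obs 5: x=0 → posterior Beta(17/5, 23/4)
obs 6: x=1 → posterior Beta(22/5, 23/4)
obs 7: x=1 → posterior Beta(27/5, 23/4)
obs 8: x=1 → posterior Beta(32/5, 23/4)
obs 9: x=1 → posterior Beta(37/5, 23/4)
obs 10: x=0 → posterior Beta(37/5, 27/4)
obs 11: x=1 → posterior Beta(42/5, 27/4)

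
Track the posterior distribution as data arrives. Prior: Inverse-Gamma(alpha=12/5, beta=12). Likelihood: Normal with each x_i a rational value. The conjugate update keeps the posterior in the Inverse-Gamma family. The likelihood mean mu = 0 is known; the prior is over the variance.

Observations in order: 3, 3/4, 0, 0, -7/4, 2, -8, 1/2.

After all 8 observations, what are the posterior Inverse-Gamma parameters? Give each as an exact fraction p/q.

obs 1: x=3 → posterior Inverse-Gamma(29/10, 33/2)
obs 2: x=3/4 → posterior Inverse-Gamma(17/5, 537/32)
obs 3: x=0 → posterior Inverse-Gamma(39/10, 537/32)
obs 4: x=0 → posterior Inverse-Gamma(22/5, 537/32)
obs 5: x=-7/4 → posterior Inverse-Gamma(49/10, 293/16)
obs 6: x=2 → posterior Inverse-Gamma(27/5, 325/16)
obs 7: x=-8 → posterior Inverse-Gamma(59/10, 837/16)
obs 8: x=1/2 → posterior Inverse-Gamma(32/5, 839/16)

alpha=32/5, beta=839/16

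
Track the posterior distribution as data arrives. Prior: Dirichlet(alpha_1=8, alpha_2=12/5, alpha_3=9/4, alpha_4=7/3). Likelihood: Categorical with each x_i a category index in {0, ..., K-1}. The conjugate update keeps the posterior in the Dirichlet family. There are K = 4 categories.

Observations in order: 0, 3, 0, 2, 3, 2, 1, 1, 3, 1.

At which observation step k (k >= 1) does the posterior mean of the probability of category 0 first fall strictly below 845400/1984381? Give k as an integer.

k = 9

obs 1: x=0 → posterior Dirichlet(9, 12/5, 9/4, 7/3)
obs 2: x=3 → posterior Dirichlet(9, 12/5, 9/4, 10/3)
obs 3: x=0 → posterior Dirichlet(10, 12/5, 9/4, 10/3)
obs 4: x=2 → posterior Dirichlet(10, 12/5, 13/4, 10/3)
obs 5: x=3 → posterior Dirichlet(10, 12/5, 13/4, 13/3)
obs 6: x=2 → posterior Dirichlet(10, 12/5, 17/4, 13/3)
obs 7: x=1 → posterior Dirichlet(10, 17/5, 17/4, 13/3)
obs 8: x=1 → posterior Dirichlet(10, 22/5, 17/4, 13/3)
obs 9: x=3 → posterior Dirichlet(10, 22/5, 17/4, 16/3)
obs 10: x=1 → posterior Dirichlet(10, 27/5, 17/4, 16/3)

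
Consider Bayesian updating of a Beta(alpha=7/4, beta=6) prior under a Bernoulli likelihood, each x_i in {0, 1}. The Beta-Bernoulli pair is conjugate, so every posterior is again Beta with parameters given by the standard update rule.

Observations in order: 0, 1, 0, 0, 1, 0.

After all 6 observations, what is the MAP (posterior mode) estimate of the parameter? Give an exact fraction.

obs 1: x=0 → posterior Beta(7/4, 7)
obs 2: x=1 → posterior Beta(11/4, 7)
obs 3: x=0 → posterior Beta(11/4, 8)
obs 4: x=0 → posterior Beta(11/4, 9)
obs 5: x=1 → posterior Beta(15/4, 9)
obs 6: x=0 → posterior Beta(15/4, 10)

11/47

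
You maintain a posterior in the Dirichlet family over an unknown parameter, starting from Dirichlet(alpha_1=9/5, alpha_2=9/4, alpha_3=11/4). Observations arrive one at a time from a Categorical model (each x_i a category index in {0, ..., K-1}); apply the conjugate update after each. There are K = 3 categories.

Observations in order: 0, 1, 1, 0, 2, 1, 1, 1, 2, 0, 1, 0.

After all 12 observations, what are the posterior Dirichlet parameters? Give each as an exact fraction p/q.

alpha_1=29/5, alpha_2=33/4, alpha_3=19/4

obs 1: x=0 → posterior Dirichlet(14/5, 9/4, 11/4)
obs 2: x=1 → posterior Dirichlet(14/5, 13/4, 11/4)
obs 3: x=1 → posterior Dirichlet(14/5, 17/4, 11/4)
obs 4: x=0 → posterior Dirichlet(19/5, 17/4, 11/4)
obs 5: x=2 → posterior Dirichlet(19/5, 17/4, 15/4)
obs 6: x=1 → posterior Dirichlet(19/5, 21/4, 15/4)
obs 7: x=1 → posterior Dirichlet(19/5, 25/4, 15/4)
obs 8: x=1 → posterior Dirichlet(19/5, 29/4, 15/4)
obs 9: x=2 → posterior Dirichlet(19/5, 29/4, 19/4)
obs 10: x=0 → posterior Dirichlet(24/5, 29/4, 19/4)
obs 11: x=1 → posterior Dirichlet(24/5, 33/4, 19/4)
obs 12: x=0 → posterior Dirichlet(29/5, 33/4, 19/4)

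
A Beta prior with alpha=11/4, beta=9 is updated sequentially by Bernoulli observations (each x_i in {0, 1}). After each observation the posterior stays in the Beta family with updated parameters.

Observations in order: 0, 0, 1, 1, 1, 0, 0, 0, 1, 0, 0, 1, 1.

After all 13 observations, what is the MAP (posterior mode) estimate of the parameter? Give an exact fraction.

obs 1: x=0 → posterior Beta(11/4, 10)
obs 2: x=0 → posterior Beta(11/4, 11)
obs 3: x=1 → posterior Beta(15/4, 11)
obs 4: x=1 → posterior Beta(19/4, 11)
obs 5: x=1 → posterior Beta(23/4, 11)
obs 6: x=0 → posterior Beta(23/4, 12)
obs 7: x=0 → posterior Beta(23/4, 13)
obs 8: x=0 → posterior Beta(23/4, 14)
obs 9: x=1 → posterior Beta(27/4, 14)
obs 10: x=0 → posterior Beta(27/4, 15)
obs 11: x=0 → posterior Beta(27/4, 16)
obs 12: x=1 → posterior Beta(31/4, 16)
obs 13: x=1 → posterior Beta(35/4, 16)

31/91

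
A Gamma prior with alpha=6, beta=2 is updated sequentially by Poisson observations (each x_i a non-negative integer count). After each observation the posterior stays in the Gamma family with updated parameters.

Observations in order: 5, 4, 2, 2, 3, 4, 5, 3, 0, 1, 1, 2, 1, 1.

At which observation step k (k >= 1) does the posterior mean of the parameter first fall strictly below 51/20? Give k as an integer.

k = 14

obs 1: x=5 → posterior Gamma(11, 3)
obs 2: x=4 → posterior Gamma(15, 4)
obs 3: x=2 → posterior Gamma(17, 5)
obs 4: x=2 → posterior Gamma(19, 6)
obs 5: x=3 → posterior Gamma(22, 7)
obs 6: x=4 → posterior Gamma(26, 8)
obs 7: x=5 → posterior Gamma(31, 9)
obs 8: x=3 → posterior Gamma(34, 10)
obs 9: x=0 → posterior Gamma(34, 11)
obs 10: x=1 → posterior Gamma(35, 12)
obs 11: x=1 → posterior Gamma(36, 13)
obs 12: x=2 → posterior Gamma(38, 14)
obs 13: x=1 → posterior Gamma(39, 15)
obs 14: x=1 → posterior Gamma(40, 16)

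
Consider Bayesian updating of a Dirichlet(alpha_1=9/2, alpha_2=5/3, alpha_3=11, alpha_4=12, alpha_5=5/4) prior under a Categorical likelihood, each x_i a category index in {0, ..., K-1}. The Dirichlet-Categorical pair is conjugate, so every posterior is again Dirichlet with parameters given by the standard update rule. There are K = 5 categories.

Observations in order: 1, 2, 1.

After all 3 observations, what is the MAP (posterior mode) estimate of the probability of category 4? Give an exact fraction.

3/341

obs 1: x=1 → posterior Dirichlet(9/2, 8/3, 11, 12, 5/4)
obs 2: x=2 → posterior Dirichlet(9/2, 8/3, 12, 12, 5/4)
obs 3: x=1 → posterior Dirichlet(9/2, 11/3, 12, 12, 5/4)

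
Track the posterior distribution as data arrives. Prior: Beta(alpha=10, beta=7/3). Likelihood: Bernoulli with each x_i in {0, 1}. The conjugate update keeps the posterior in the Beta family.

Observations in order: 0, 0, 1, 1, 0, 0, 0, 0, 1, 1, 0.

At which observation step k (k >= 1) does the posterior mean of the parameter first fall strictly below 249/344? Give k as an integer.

obs 1: x=0 → posterior Beta(10, 10/3)
obs 2: x=0 → posterior Beta(10, 13/3)
obs 3: x=1 → posterior Beta(11, 13/3)
obs 4: x=1 → posterior Beta(12, 13/3)
obs 5: x=0 → posterior Beta(12, 16/3)
obs 6: x=0 → posterior Beta(12, 19/3)
obs 7: x=0 → posterior Beta(12, 22/3)
obs 8: x=0 → posterior Beta(12, 25/3)
obs 9: x=1 → posterior Beta(13, 25/3)
obs 10: x=1 → posterior Beta(14, 25/3)
obs 11: x=0 → posterior Beta(14, 28/3)

k = 2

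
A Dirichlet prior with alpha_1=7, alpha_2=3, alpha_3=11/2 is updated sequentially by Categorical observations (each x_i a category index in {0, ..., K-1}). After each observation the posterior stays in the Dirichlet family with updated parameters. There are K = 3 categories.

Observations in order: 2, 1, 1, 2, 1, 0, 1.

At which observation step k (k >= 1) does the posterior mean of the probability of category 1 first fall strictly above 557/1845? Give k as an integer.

obs 1: x=2 → posterior Dirichlet(7, 3, 13/2)
obs 2: x=1 → posterior Dirichlet(7, 4, 13/2)
obs 3: x=1 → posterior Dirichlet(7, 5, 13/2)
obs 4: x=2 → posterior Dirichlet(7, 5, 15/2)
obs 5: x=1 → posterior Dirichlet(7, 6, 15/2)
obs 6: x=0 → posterior Dirichlet(8, 6, 15/2)
obs 7: x=1 → posterior Dirichlet(8, 7, 15/2)

k = 7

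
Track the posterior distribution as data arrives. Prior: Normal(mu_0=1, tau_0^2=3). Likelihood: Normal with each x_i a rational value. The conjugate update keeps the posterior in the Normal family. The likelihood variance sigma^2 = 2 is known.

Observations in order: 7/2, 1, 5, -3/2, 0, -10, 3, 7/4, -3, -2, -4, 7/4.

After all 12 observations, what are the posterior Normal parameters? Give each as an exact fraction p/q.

mu_0=-23/76, tau_0^2=3/19

obs 1: x=7/2 → posterior Normal(5/2, 6/5)
obs 2: x=1 → posterior Normal(31/16, 3/4)
obs 3: x=5 → posterior Normal(61/22, 6/11)
obs 4: x=-3/2 → posterior Normal(13/7, 3/7)
obs 5: x=0 → posterior Normal(26/17, 6/17)
obs 6: x=-10 → posterior Normal(-1/5, 3/10)
obs 7: x=3 → posterior Normal(5/23, 6/23)
obs 8: x=7/4 → posterior Normal(41/104, 3/13)
obs 9: x=-3 → posterior Normal(5/116, 6/29)
obs 10: x=-2 → posterior Normal(-19/128, 3/16)
obs 11: x=-4 → posterior Normal(-67/140, 6/35)
obs 12: x=7/4 → posterior Normal(-23/76, 3/19)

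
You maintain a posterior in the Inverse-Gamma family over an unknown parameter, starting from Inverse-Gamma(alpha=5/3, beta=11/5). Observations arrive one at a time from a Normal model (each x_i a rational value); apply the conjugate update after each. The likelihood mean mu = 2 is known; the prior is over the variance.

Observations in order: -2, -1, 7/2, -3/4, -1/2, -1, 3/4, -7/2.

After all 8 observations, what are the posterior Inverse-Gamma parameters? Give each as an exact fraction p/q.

alpha=17/3, beta=3451/80

obs 1: x=-2 → posterior Inverse-Gamma(13/6, 51/5)
obs 2: x=-1 → posterior Inverse-Gamma(8/3, 147/10)
obs 3: x=7/2 → posterior Inverse-Gamma(19/6, 633/40)
obs 4: x=-3/4 → posterior Inverse-Gamma(11/3, 3137/160)
obs 5: x=-1/2 → posterior Inverse-Gamma(25/6, 3637/160)
obs 6: x=-1 → posterior Inverse-Gamma(14/3, 4357/160)
obs 7: x=3/4 → posterior Inverse-Gamma(31/6, 2241/80)
obs 8: x=-7/2 → posterior Inverse-Gamma(17/3, 3451/80)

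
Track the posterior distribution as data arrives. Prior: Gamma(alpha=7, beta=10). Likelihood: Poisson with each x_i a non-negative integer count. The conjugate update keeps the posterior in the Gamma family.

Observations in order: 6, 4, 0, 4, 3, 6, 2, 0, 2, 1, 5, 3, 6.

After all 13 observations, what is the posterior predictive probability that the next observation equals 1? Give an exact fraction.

obs 1: x=6 → posterior Gamma(13, 11)
obs 2: x=4 → posterior Gamma(17, 12)
obs 3: x=0 → posterior Gamma(17, 13)
obs 4: x=4 → posterior Gamma(21, 14)
obs 5: x=3 → posterior Gamma(24, 15)
obs 6: x=6 → posterior Gamma(30, 16)
obs 7: x=2 → posterior Gamma(32, 17)
obs 8: x=0 → posterior Gamma(32, 18)
obs 9: x=2 → posterior Gamma(34, 19)
obs 10: x=1 → posterior Gamma(35, 20)
obs 11: x=5 → posterior Gamma(40, 21)
obs 12: x=3 → posterior Gamma(43, 22)
obs 13: x=6 → posterior Gamma(49, 23)

259932177451765266960959327681041420150470044912012866477077755296487/1024618246531448192529486101931556275808450117982966277666337116389376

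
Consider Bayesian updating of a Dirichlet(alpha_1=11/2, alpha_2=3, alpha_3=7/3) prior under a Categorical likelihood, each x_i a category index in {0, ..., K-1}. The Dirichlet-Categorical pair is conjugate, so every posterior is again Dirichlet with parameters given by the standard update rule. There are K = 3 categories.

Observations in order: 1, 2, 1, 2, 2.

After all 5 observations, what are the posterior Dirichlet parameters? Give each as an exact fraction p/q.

alpha_1=11/2, alpha_2=5, alpha_3=16/3

obs 1: x=1 → posterior Dirichlet(11/2, 4, 7/3)
obs 2: x=2 → posterior Dirichlet(11/2, 4, 10/3)
obs 3: x=1 → posterior Dirichlet(11/2, 5, 10/3)
obs 4: x=2 → posterior Dirichlet(11/2, 5, 13/3)
obs 5: x=2 → posterior Dirichlet(11/2, 5, 16/3)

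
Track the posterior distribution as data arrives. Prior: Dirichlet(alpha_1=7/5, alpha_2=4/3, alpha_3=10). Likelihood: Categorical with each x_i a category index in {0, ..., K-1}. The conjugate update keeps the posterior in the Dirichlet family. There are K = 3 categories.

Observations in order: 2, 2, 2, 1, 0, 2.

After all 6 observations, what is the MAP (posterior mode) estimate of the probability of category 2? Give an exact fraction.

195/236

obs 1: x=2 → posterior Dirichlet(7/5, 4/3, 11)
obs 2: x=2 → posterior Dirichlet(7/5, 4/3, 12)
obs 3: x=2 → posterior Dirichlet(7/5, 4/3, 13)
obs 4: x=1 → posterior Dirichlet(7/5, 7/3, 13)
obs 5: x=0 → posterior Dirichlet(12/5, 7/3, 13)
obs 6: x=2 → posterior Dirichlet(12/5, 7/3, 14)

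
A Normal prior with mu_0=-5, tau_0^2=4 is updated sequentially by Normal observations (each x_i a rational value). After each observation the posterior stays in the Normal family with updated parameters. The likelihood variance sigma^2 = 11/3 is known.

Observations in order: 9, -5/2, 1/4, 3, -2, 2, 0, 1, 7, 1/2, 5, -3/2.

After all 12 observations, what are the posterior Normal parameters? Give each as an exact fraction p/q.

obs 1: x=9 → posterior Normal(53/23, 44/23)
obs 2: x=-5/2 → posterior Normal(23/35, 44/35)
obs 3: x=1/4 → posterior Normal(26/47, 44/47)
obs 4: x=3 → posterior Normal(62/59, 44/59)
obs 5: x=-2 → posterior Normal(38/71, 44/71)
obs 6: x=2 → posterior Normal(62/83, 44/83)
obs 7: x=0 → posterior Normal(62/95, 44/95)
obs 8: x=1 → posterior Normal(74/107, 44/107)
obs 9: x=7 → posterior Normal(158/119, 44/119)
obs 10: x=1/2 → posterior Normal(164/131, 44/131)
obs 11: x=5 → posterior Normal(224/143, 4/13)
obs 12: x=-3/2 → posterior Normal(206/155, 44/155)

mu_0=206/155, tau_0^2=44/155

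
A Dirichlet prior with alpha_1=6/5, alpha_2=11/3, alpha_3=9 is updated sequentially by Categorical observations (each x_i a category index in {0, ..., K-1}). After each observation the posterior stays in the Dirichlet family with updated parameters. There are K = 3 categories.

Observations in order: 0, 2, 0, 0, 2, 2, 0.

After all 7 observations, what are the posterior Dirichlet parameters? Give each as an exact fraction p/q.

obs 1: x=0 → posterior Dirichlet(11/5, 11/3, 9)
obs 2: x=2 → posterior Dirichlet(11/5, 11/3, 10)
obs 3: x=0 → posterior Dirichlet(16/5, 11/3, 10)
obs 4: x=0 → posterior Dirichlet(21/5, 11/3, 10)
obs 5: x=2 → posterior Dirichlet(21/5, 11/3, 11)
obs 6: x=2 → posterior Dirichlet(21/5, 11/3, 12)
obs 7: x=0 → posterior Dirichlet(26/5, 11/3, 12)

alpha_1=26/5, alpha_2=11/3, alpha_3=12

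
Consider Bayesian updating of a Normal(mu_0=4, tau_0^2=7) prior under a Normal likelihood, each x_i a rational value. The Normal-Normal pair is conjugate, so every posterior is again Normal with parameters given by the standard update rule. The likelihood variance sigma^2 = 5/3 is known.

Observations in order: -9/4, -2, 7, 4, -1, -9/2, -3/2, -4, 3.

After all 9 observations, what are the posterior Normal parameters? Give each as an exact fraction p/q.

obs 1: x=-9/4 → posterior Normal(-109/104, 35/26)
obs 2: x=-2 → posterior Normal(-277/188, 35/47)
obs 3: x=7 → posterior Normal(311/272, 35/68)
obs 4: x=4 → posterior Normal(647/356, 35/89)
obs 5: x=-1 → posterior Normal(563/440, 7/22)
obs 6: x=-9/2 → posterior Normal(185/524, 35/131)
obs 7: x=-3/2 → posterior Normal(59/608, 35/152)
obs 8: x=-4 → posterior Normal(-277/692, 35/173)
obs 9: x=3 → posterior Normal(-25/776, 35/194)

mu_0=-25/776, tau_0^2=35/194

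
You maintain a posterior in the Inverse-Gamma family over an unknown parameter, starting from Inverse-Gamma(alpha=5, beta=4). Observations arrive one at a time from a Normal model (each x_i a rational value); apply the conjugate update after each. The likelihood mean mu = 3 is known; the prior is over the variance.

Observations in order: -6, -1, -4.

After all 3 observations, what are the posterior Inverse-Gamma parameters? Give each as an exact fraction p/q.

alpha=13/2, beta=77

obs 1: x=-6 → posterior Inverse-Gamma(11/2, 89/2)
obs 2: x=-1 → posterior Inverse-Gamma(6, 105/2)
obs 3: x=-4 → posterior Inverse-Gamma(13/2, 77)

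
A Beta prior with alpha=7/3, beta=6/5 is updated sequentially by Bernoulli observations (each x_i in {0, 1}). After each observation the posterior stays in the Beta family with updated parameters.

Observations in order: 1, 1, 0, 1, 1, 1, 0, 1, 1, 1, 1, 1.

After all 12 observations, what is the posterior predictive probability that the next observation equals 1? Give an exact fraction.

obs 1: x=1 → posterior Beta(10/3, 6/5)
obs 2: x=1 → posterior Beta(13/3, 6/5)
obs 3: x=0 → posterior Beta(13/3, 11/5)
obs 4: x=1 → posterior Beta(16/3, 11/5)
obs 5: x=1 → posterior Beta(19/3, 11/5)
obs 6: x=1 → posterior Beta(22/3, 11/5)
obs 7: x=0 → posterior Beta(22/3, 16/5)
obs 8: x=1 → posterior Beta(25/3, 16/5)
obs 9: x=1 → posterior Beta(28/3, 16/5)
obs 10: x=1 → posterior Beta(31/3, 16/5)
obs 11: x=1 → posterior Beta(34/3, 16/5)
obs 12: x=1 → posterior Beta(37/3, 16/5)

185/233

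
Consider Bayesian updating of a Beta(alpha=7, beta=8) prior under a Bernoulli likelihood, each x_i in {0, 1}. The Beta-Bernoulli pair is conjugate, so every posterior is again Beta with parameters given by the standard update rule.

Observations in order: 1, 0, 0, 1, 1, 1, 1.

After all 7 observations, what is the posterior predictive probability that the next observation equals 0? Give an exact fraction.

obs 1: x=1 → posterior Beta(8, 8)
obs 2: x=0 → posterior Beta(8, 9)
obs 3: x=0 → posterior Beta(8, 10)
obs 4: x=1 → posterior Beta(9, 10)
obs 5: x=1 → posterior Beta(10, 10)
obs 6: x=1 → posterior Beta(11, 10)
obs 7: x=1 → posterior Beta(12, 10)

5/11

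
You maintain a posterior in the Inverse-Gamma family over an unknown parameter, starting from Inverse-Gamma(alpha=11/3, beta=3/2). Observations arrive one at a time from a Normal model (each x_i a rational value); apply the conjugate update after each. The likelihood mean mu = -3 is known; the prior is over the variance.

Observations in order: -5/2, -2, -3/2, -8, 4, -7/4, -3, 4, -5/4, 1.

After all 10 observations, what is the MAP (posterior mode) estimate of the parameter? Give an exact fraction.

3603/464

obs 1: x=-5/2 → posterior Inverse-Gamma(25/6, 13/8)
obs 2: x=-2 → posterior Inverse-Gamma(14/3, 17/8)
obs 3: x=-3/2 → posterior Inverse-Gamma(31/6, 13/4)
obs 4: x=-8 → posterior Inverse-Gamma(17/3, 63/4)
obs 5: x=4 → posterior Inverse-Gamma(37/6, 161/4)
obs 6: x=-7/4 → posterior Inverse-Gamma(20/3, 1313/32)
obs 7: x=-3 → posterior Inverse-Gamma(43/6, 1313/32)
obs 8: x=4 → posterior Inverse-Gamma(23/3, 2097/32)
obs 9: x=-5/4 → posterior Inverse-Gamma(49/6, 1073/16)
obs 10: x=1 → posterior Inverse-Gamma(26/3, 1201/16)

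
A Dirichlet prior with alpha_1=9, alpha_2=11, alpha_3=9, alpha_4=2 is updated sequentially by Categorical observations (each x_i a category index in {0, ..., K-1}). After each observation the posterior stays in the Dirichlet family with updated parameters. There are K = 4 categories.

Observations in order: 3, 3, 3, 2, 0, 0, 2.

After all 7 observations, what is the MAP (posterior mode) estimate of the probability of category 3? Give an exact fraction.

obs 1: x=3 → posterior Dirichlet(9, 11, 9, 3)
obs 2: x=3 → posterior Dirichlet(9, 11, 9, 4)
obs 3: x=3 → posterior Dirichlet(9, 11, 9, 5)
obs 4: x=2 → posterior Dirichlet(9, 11, 10, 5)
obs 5: x=0 → posterior Dirichlet(10, 11, 10, 5)
obs 6: x=0 → posterior Dirichlet(11, 11, 10, 5)
obs 7: x=2 → posterior Dirichlet(11, 11, 11, 5)

2/17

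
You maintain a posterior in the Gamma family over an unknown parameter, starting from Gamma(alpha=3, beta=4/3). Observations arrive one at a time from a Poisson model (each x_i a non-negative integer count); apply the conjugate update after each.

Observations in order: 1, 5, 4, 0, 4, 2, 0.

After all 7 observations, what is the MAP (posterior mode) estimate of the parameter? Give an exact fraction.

obs 1: x=1 → posterior Gamma(4, 7/3)
obs 2: x=5 → posterior Gamma(9, 10/3)
obs 3: x=4 → posterior Gamma(13, 13/3)
obs 4: x=0 → posterior Gamma(13, 16/3)
obs 5: x=4 → posterior Gamma(17, 19/3)
obs 6: x=2 → posterior Gamma(19, 22/3)
obs 7: x=0 → posterior Gamma(19, 25/3)

54/25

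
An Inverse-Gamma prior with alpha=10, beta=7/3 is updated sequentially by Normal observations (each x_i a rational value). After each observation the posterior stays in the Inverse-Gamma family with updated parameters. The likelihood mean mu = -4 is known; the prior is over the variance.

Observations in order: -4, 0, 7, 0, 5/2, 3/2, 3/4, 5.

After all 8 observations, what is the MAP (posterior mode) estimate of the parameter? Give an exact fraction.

obs 1: x=-4 → posterior Inverse-Gamma(21/2, 7/3)
obs 2: x=0 → posterior Inverse-Gamma(11, 31/3)
obs 3: x=7 → posterior Inverse-Gamma(23/2, 425/6)
obs 4: x=0 → posterior Inverse-Gamma(12, 473/6)
obs 5: x=5/2 → posterior Inverse-Gamma(25/2, 2399/24)
obs 6: x=3/2 → posterior Inverse-Gamma(13, 1381/12)
obs 7: x=3/4 → posterior Inverse-Gamma(27/2, 12131/96)
obs 8: x=5 → posterior Inverse-Gamma(14, 16019/96)

16019/1440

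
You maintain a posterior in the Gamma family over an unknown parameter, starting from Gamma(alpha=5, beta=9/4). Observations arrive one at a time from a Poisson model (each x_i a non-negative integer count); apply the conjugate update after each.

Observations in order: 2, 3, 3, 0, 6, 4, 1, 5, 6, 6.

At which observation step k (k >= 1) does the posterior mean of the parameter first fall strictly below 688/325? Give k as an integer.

k = 4

obs 1: x=2 → posterior Gamma(7, 13/4)
obs 2: x=3 → posterior Gamma(10, 17/4)
obs 3: x=3 → posterior Gamma(13, 21/4)
obs 4: x=0 → posterior Gamma(13, 25/4)
obs 5: x=6 → posterior Gamma(19, 29/4)
obs 6: x=4 → posterior Gamma(23, 33/4)
obs 7: x=1 → posterior Gamma(24, 37/4)
obs 8: x=5 → posterior Gamma(29, 41/4)
obs 9: x=6 → posterior Gamma(35, 45/4)
obs 10: x=6 → posterior Gamma(41, 49/4)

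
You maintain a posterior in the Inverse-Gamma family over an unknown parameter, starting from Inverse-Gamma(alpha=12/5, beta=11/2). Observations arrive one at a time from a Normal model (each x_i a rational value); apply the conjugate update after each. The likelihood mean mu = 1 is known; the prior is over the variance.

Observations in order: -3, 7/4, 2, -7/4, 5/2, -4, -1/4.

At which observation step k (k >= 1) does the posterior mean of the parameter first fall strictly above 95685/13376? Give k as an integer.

obs 1: x=-3 → posterior Inverse-Gamma(29/10, 27/2)
obs 2: x=7/4 → posterior Inverse-Gamma(17/5, 441/32)
obs 3: x=2 → posterior Inverse-Gamma(39/10, 457/32)
obs 4: x=-7/4 → posterior Inverse-Gamma(22/5, 289/16)
obs 5: x=5/2 → posterior Inverse-Gamma(49/10, 307/16)
obs 6: x=-4 → posterior Inverse-Gamma(27/5, 507/16)
obs 7: x=-1/4 → posterior Inverse-Gamma(59/10, 1039/32)

k = 6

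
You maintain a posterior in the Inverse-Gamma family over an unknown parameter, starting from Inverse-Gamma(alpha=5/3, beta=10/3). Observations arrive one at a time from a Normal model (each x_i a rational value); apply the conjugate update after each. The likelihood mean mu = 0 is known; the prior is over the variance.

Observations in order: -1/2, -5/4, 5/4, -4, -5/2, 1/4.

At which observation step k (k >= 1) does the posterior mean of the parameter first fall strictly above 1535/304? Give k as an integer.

obs 1: x=-1/2 → posterior Inverse-Gamma(13/6, 83/24)
obs 2: x=-5/4 → posterior Inverse-Gamma(8/3, 407/96)
obs 3: x=5/4 → posterior Inverse-Gamma(19/6, 241/48)
obs 4: x=-4 → posterior Inverse-Gamma(11/3, 625/48)
obs 5: x=-5/2 → posterior Inverse-Gamma(25/6, 775/48)
obs 6: x=1/4 → posterior Inverse-Gamma(14/3, 1553/96)

k = 5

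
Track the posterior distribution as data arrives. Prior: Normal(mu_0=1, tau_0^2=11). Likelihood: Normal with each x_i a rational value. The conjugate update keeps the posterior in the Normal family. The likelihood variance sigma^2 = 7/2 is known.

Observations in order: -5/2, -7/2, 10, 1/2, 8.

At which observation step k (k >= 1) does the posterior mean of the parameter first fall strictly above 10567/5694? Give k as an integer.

k = 5

obs 1: x=-5/2 → posterior Normal(-48/29, 77/29)
obs 2: x=-7/2 → posterior Normal(-125/51, 77/51)
obs 3: x=10 → posterior Normal(95/73, 77/73)
obs 4: x=1/2 → posterior Normal(106/95, 77/95)
obs 5: x=8 → posterior Normal(94/39, 77/117)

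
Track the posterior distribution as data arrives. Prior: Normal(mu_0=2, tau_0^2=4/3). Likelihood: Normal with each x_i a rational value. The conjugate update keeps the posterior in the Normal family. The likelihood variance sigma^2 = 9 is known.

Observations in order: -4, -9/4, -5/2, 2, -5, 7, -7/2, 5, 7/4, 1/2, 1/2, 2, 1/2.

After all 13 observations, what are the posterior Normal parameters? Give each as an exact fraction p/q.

obs 1: x=-4 → posterior Normal(38/31, 36/31)
obs 2: x=-9/4 → posterior Normal(29/35, 36/35)
obs 3: x=-5/2 → posterior Normal(19/39, 12/13)
obs 4: x=2 → posterior Normal(27/43, 36/43)
obs 5: x=-5 → posterior Normal(7/47, 36/47)
obs 6: x=7 → posterior Normal(35/51, 12/17)
obs 7: x=-7/2 → posterior Normal(21/55, 36/55)
obs 8: x=5 → posterior Normal(41/59, 36/59)
obs 9: x=7/4 → posterior Normal(16/21, 4/7)
obs 10: x=1/2 → posterior Normal(50/67, 36/67)
obs 11: x=1/2 → posterior Normal(52/71, 36/71)
obs 12: x=2 → posterior Normal(4/5, 12/25)
obs 13: x=1/2 → posterior Normal(62/79, 36/79)

mu_0=62/79, tau_0^2=36/79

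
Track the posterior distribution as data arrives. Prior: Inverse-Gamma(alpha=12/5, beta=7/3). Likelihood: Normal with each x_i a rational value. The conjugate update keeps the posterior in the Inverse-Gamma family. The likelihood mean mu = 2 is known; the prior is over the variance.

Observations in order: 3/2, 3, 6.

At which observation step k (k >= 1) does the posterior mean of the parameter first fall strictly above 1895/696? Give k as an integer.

k = 3

obs 1: x=3/2 → posterior Inverse-Gamma(29/10, 59/24)
obs 2: x=3 → posterior Inverse-Gamma(17/5, 71/24)
obs 3: x=6 → posterior Inverse-Gamma(39/10, 263/24)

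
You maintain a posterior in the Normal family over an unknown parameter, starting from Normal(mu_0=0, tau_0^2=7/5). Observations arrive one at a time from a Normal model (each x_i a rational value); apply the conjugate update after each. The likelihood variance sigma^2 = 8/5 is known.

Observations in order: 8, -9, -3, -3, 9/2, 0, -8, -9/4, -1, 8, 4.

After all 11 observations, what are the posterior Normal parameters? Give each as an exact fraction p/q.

mu_0=-49/340, tau_0^2=56/425

obs 1: x=8 → posterior Normal(56/15, 56/75)
obs 2: x=-9 → posterior Normal(-7/22, 28/55)
obs 3: x=-3 → posterior Normal(-28/29, 56/145)
obs 4: x=-3 → posterior Normal(-49/36, 14/45)
obs 5: x=9/2 → posterior Normal(-35/86, 56/215)
obs 6: x=0 → posterior Normal(-7/20, 28/125)
obs 7: x=-8 → posterior Normal(-49/38, 56/285)
obs 8: x=-9/4 → posterior Normal(-357/256, 7/40)
obs 9: x=-1 → posterior Normal(-385/284, 56/355)
obs 10: x=8 → posterior Normal(-161/312, 28/195)
obs 11: x=4 → posterior Normal(-49/340, 56/425)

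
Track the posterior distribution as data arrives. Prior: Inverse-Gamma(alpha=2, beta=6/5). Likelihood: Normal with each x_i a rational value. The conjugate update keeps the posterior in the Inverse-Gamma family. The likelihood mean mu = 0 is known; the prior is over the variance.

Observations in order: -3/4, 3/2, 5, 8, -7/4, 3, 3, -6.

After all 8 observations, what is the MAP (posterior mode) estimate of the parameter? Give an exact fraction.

6051/560

obs 1: x=-3/4 → posterior Inverse-Gamma(5/2, 237/160)
obs 2: x=3/2 → posterior Inverse-Gamma(3, 417/160)
obs 3: x=5 → posterior Inverse-Gamma(7/2, 2417/160)
obs 4: x=8 → posterior Inverse-Gamma(4, 7537/160)
obs 5: x=-7/4 → posterior Inverse-Gamma(9/2, 3891/80)
obs 6: x=3 → posterior Inverse-Gamma(5, 4251/80)
obs 7: x=3 → posterior Inverse-Gamma(11/2, 4611/80)
obs 8: x=-6 → posterior Inverse-Gamma(6, 6051/80)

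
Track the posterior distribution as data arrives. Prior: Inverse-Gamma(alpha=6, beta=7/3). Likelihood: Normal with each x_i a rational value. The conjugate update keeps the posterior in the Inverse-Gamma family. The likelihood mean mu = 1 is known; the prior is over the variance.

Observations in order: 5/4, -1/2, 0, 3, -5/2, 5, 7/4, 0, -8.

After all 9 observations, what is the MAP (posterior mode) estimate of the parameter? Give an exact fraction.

2947/552

obs 1: x=5/4 → posterior Inverse-Gamma(13/2, 227/96)
obs 2: x=-1/2 → posterior Inverse-Gamma(7, 335/96)
obs 3: x=0 → posterior Inverse-Gamma(15/2, 383/96)
obs 4: x=3 → posterior Inverse-Gamma(8, 575/96)
obs 5: x=-5/2 → posterior Inverse-Gamma(17/2, 1163/96)
obs 6: x=5 → posterior Inverse-Gamma(9, 1931/96)
obs 7: x=7/4 → posterior Inverse-Gamma(19/2, 979/48)
obs 8: x=0 → posterior Inverse-Gamma(10, 1003/48)
obs 9: x=-8 → posterior Inverse-Gamma(21/2, 2947/48)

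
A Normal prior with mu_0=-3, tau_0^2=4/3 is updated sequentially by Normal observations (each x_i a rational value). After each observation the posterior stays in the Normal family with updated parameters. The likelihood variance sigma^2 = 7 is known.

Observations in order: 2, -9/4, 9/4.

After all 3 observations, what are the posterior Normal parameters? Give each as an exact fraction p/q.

obs 1: x=2 → posterior Normal(-11/5, 28/25)
obs 2: x=-9/4 → posterior Normal(-64/29, 28/29)
obs 3: x=9/4 → posterior Normal(-5/3, 28/33)

mu_0=-5/3, tau_0^2=28/33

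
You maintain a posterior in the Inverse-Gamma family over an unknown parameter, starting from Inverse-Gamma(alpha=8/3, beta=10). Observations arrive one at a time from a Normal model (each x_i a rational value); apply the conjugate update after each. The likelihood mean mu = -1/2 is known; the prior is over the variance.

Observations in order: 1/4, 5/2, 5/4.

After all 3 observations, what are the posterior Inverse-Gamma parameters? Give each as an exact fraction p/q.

alpha=25/6, beta=261/16

obs 1: x=1/4 → posterior Inverse-Gamma(19/6, 329/32)
obs 2: x=5/2 → posterior Inverse-Gamma(11/3, 473/32)
obs 3: x=5/4 → posterior Inverse-Gamma(25/6, 261/16)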